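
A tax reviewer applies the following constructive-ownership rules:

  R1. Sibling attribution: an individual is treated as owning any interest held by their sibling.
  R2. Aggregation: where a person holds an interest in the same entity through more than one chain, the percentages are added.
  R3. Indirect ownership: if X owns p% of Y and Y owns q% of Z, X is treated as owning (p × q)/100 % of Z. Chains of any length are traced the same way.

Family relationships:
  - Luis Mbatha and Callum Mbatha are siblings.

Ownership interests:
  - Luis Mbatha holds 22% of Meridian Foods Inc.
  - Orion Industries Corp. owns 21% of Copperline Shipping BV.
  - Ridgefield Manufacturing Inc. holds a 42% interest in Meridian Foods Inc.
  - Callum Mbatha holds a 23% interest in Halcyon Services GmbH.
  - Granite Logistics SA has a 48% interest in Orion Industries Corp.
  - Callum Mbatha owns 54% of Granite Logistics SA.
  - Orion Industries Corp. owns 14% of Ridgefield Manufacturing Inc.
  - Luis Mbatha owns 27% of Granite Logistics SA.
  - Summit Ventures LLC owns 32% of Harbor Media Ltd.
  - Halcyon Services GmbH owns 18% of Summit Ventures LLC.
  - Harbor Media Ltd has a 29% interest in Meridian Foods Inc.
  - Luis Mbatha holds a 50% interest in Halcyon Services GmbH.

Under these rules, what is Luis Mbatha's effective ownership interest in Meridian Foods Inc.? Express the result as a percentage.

25.505536%

By sibling attribution (R1), Luis Mbatha is treated as also owning Callum Mbatha's interest in Halcyon Services GmbH, giving 50% + 23% = 73%.
By sibling attribution (R1), Luis Mbatha is treated as also owning Callum Mbatha's interest in Granite Logistics SA, giving 27% + 54% = 81%.
Chain via Halcyon Services GmbH → Summit Ventures LLC → Harbor Media Ltd (R3): 73% × 18% × 32% × 29% = 1.219392% of Meridian Foods Inc.
Chain via Granite Logistics SA → Orion Industries Corp. → Ridgefield Manufacturing Inc. (R3): 81% × 48% × 14% × 42% = 2.286144% of Meridian Foods Inc.
Direct interest in Meridian Foods Inc: 22%.
Aggregating (R2): 1.219392% + 2.286144% + 22% = 25.505536%.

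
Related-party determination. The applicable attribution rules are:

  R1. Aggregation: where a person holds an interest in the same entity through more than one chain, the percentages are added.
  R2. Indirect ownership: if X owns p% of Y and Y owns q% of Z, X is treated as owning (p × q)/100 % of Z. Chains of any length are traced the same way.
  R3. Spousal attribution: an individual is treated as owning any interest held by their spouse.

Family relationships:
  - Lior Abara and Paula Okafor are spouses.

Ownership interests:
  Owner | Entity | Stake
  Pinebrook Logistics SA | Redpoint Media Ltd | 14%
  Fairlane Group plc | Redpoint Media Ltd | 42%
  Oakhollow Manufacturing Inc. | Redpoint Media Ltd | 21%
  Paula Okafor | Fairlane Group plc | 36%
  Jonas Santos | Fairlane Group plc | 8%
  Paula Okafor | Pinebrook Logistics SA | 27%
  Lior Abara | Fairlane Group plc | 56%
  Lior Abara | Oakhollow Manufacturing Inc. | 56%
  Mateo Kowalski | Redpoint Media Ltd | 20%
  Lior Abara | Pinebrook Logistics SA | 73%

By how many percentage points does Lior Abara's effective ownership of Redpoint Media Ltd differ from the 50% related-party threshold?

14.4

By spousal attribution (R3), Lior Abara is treated as also owning Paula Okafor's interest in Fairlane Group plc, giving 56% + 36% = 92%.
By spousal attribution (R3), Lior Abara is treated as also owning Paula Okafor's interest in Pinebrook Logistics SA, giving 73% + 27% = 100%.
Chain via Fairlane Group plc (R2): 92% × 42% = 38.64% of Redpoint Media Ltd.
Chain via Pinebrook Logistics SA (R2): 100% × 14% = 14% of Redpoint Media Ltd.
Chain via Oakhollow Manufacturing Inc. (R2): 56% × 21% = 11.76% of Redpoint Media Ltd.
Aggregating (R1): 38.64% + 14% + 11.76% = 64.4%.
64.4% exceeds the 50% threshold by 14.4 percentage points.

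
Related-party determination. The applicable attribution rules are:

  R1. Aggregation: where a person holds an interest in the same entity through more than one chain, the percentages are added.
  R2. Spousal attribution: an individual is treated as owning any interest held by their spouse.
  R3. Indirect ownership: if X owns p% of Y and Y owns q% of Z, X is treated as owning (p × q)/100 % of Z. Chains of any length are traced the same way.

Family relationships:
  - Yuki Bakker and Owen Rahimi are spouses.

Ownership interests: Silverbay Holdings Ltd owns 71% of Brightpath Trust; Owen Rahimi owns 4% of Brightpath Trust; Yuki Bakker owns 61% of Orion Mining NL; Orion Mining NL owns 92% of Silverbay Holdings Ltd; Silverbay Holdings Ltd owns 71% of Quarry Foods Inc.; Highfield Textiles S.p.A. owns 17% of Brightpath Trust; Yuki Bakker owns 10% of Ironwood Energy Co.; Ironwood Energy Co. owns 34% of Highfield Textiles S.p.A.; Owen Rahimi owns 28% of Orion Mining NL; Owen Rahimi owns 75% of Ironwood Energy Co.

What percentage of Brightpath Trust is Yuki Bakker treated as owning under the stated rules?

By spousal attribution (R2), Yuki Bakker is treated as also owning Owen Rahimi's interest in Orion Mining NL, giving 61% + 28% = 89%.
By spousal attribution (R2), Yuki Bakker is treated as also owning Owen Rahimi's interest in Ironwood Energy Co, giving 10% + 75% = 85%.
By spousal attribution (R2), Yuki Bakker is treated as owning Owen Rahimi's 4% interest in Brightpath Trust.
Chain via Orion Mining NL → Silverbay Holdings Ltd (R3): 89% × 92% × 71% = 58.1348% of Brightpath Trust.
Chain via Ironwood Energy Co. → Highfield Textiles S.p.A. (R3): 85% × 34% × 17% = 4.913% of Brightpath Trust.
Direct interest in Brightpath Trust: 4%.
Aggregating (R1): 58.1348% + 4.913% + 4% = 67.0478%.

67.0478%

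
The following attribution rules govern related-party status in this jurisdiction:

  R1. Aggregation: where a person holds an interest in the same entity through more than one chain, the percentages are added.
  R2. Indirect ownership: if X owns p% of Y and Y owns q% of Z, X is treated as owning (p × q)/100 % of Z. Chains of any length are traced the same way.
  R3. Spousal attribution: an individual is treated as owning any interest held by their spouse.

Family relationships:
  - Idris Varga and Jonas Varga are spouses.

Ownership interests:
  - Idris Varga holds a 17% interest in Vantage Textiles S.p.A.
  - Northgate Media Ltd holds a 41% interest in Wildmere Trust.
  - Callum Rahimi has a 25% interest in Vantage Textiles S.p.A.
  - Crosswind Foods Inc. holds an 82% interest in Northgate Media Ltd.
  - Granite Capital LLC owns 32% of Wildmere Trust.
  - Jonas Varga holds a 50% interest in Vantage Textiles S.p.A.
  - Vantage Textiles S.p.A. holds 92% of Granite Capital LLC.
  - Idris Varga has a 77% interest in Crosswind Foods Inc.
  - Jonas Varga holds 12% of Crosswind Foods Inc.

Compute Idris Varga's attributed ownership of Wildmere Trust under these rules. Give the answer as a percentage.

By spousal attribution (R3), Idris Varga is treated as also owning Jonas Varga's interest in Crosswind Foods Inc, giving 77% + 12% = 89%.
By spousal attribution (R3), Idris Varga is treated as also owning Jonas Varga's interest in Vantage Textiles S.p.A, giving 17% + 50% = 67%.
Chain via Crosswind Foods Inc. → Northgate Media Ltd (R2): 89% × 82% × 41% = 29.9218% of Wildmere Trust.
Chain via Vantage Textiles S.p.A. → Granite Capital LLC (R2): 67% × 92% × 32% = 19.7248% of Wildmere Trust.
Aggregating (R1): 29.9218% + 19.7248% = 49.6466%.

49.6466%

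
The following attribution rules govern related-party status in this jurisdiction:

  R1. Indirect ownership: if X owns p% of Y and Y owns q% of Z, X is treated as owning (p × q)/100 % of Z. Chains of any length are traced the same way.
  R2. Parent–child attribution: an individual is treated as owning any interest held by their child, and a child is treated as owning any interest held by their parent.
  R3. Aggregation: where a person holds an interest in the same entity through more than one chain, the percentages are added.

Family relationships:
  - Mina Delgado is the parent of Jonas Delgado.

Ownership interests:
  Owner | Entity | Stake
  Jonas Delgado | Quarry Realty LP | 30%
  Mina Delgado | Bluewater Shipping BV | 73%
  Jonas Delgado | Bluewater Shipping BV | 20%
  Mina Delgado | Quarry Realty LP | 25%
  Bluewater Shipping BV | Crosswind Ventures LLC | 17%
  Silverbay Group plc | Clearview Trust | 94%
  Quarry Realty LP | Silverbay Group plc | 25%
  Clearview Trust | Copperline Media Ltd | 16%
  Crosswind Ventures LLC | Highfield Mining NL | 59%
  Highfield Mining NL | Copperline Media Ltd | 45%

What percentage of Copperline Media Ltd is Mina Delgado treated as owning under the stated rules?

By parent–child attribution (R2), Mina Delgado is treated as also owning Jonas Delgado's interest in Quarry Realty LP, giving 25% + 30% = 55%.
By parent–child attribution (R2), Mina Delgado is treated as also owning Jonas Delgado's interest in Bluewater Shipping BV, giving 73% + 20% = 93%.
Chain via Quarry Realty LP → Silverbay Group plc → Clearview Trust (R1): 55% × 25% × 94% × 16% = 2.068% of Copperline Media Ltd.
Chain via Bluewater Shipping BV → Crosswind Ventures LLC → Highfield Mining NL (R1): 93% × 17% × 59% × 45% = 4.197555% of Copperline Media Ltd.
Aggregating (R3): 2.068% + 4.197555% = 6.265555%.

6.265555%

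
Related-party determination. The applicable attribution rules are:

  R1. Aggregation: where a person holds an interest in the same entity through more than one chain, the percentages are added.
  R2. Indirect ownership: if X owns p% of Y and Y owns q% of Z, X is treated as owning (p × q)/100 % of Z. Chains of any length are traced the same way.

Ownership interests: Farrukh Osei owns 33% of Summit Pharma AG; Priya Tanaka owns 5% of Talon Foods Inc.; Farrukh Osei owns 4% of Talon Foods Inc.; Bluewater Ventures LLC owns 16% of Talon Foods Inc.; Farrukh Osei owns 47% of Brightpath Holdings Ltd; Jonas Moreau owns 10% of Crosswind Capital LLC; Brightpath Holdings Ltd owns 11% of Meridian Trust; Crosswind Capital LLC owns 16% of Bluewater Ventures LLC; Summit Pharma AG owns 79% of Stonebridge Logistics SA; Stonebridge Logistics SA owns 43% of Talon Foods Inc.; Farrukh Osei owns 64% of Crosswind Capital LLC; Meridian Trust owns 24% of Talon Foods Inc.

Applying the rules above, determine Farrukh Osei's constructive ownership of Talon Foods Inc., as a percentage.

Chain via Summit Pharma AG → Stonebridge Logistics SA (R2): 33% × 79% × 43% = 11.2101% of Talon Foods Inc.
Chain via Brightpath Holdings Ltd → Meridian Trust (R2): 47% × 11% × 24% = 1.2408% of Talon Foods Inc.
Chain via Crosswind Capital LLC → Bluewater Ventures LLC (R2): 64% × 16% × 16% = 1.6384% of Talon Foods Inc.
Direct interest in Talon Foods Inc: 4%.
Aggregating (R1): 11.2101% + 1.2408% + 1.6384% + 4% = 18.0893%.

18.0893%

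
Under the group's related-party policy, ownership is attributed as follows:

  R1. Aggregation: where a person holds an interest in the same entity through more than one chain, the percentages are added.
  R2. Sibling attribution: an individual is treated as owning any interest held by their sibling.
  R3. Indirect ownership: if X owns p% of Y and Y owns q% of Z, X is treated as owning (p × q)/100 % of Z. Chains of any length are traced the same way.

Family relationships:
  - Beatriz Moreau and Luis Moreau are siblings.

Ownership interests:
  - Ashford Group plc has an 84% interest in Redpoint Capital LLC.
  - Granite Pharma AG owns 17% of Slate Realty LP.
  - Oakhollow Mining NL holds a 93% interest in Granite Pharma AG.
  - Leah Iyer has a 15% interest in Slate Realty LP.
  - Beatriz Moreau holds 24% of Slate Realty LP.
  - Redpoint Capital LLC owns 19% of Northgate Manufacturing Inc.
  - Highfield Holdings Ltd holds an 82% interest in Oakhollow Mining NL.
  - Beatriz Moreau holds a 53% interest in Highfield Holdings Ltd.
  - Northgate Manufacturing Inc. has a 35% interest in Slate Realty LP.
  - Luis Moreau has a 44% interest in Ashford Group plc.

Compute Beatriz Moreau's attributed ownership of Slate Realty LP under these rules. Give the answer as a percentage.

33.328866%

By sibling attribution (R2), Beatriz Moreau is treated as owning Luis Moreau's 44% interest in Ashford Group plc.
Chain via Highfield Holdings Ltd → Oakhollow Mining NL → Granite Pharma AG (R3): 53% × 82% × 93% × 17% = 6.871026% of Slate Realty LP.
Direct interest in Slate Realty LP: 24%.
Chain via Ashford Group plc → Redpoint Capital LLC → Northgate Manufacturing Inc. (R3): 44% × 84% × 19% × 35% = 2.45784% of Slate Realty LP.
Aggregating (R1): 6.871026% + 24% + 2.45784% = 33.328866%.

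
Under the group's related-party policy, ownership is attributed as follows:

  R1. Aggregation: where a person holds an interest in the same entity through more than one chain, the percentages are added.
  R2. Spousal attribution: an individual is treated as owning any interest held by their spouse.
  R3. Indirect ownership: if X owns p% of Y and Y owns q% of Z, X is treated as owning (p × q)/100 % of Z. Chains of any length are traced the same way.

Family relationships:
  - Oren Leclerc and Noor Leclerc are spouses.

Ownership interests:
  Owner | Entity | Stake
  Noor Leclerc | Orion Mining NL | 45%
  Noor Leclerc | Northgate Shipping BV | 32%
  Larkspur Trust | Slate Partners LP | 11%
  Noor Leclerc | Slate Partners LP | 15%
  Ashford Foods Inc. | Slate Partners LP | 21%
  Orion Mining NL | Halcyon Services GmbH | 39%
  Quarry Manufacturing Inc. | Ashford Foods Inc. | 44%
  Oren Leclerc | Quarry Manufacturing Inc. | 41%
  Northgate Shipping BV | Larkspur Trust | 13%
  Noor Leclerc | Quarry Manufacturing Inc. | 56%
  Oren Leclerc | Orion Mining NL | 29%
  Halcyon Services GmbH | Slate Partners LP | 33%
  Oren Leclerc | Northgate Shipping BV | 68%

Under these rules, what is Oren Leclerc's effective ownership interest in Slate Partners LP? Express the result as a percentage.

34.9166%

By spousal attribution (R2), Oren Leclerc is treated as also owning Noor Leclerc's interest in Quarry Manufacturing Inc, giving 41% + 56% = 97%.
By spousal attribution (R2), Oren Leclerc is treated as also owning Noor Leclerc's interest in Northgate Shipping BV, giving 68% + 32% = 100%.
By spousal attribution (R2), Oren Leclerc is treated as also owning Noor Leclerc's interest in Orion Mining NL, giving 29% + 45% = 74%.
By spousal attribution (R2), Oren Leclerc is treated as owning Noor Leclerc's 15% interest in Slate Partners LP.
Chain via Quarry Manufacturing Inc. → Ashford Foods Inc. (R3): 97% × 44% × 21% = 8.9628% of Slate Partners LP.
Chain via Northgate Shipping BV → Larkspur Trust (R3): 100% × 13% × 11% = 1.43% of Slate Partners LP.
Chain via Orion Mining NL → Halcyon Services GmbH (R3): 74% × 39% × 33% = 9.5238% of Slate Partners LP.
Direct interest in Slate Partners LP: 15%.
Aggregating (R1): 8.9628% + 1.43% + 9.5238% + 15% = 34.9166%.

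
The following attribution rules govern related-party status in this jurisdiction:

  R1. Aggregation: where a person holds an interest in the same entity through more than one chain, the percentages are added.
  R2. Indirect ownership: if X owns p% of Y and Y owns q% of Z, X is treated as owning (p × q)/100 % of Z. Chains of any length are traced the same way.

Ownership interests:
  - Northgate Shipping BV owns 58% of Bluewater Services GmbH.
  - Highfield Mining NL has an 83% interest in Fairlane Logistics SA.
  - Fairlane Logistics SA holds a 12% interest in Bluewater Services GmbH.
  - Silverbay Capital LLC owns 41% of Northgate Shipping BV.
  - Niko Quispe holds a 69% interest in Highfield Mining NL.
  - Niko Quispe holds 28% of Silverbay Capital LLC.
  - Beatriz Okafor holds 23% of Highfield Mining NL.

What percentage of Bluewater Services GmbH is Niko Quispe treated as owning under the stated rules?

Chain via Highfield Mining NL → Fairlane Logistics SA (R2): 69% × 83% × 12% = 6.8724% of Bluewater Services GmbH.
Chain via Silverbay Capital LLC → Northgate Shipping BV (R2): 28% × 41% × 58% = 6.6584% of Bluewater Services GmbH.
Aggregating (R1): 6.8724% + 6.6584% = 13.5308%.

13.5308%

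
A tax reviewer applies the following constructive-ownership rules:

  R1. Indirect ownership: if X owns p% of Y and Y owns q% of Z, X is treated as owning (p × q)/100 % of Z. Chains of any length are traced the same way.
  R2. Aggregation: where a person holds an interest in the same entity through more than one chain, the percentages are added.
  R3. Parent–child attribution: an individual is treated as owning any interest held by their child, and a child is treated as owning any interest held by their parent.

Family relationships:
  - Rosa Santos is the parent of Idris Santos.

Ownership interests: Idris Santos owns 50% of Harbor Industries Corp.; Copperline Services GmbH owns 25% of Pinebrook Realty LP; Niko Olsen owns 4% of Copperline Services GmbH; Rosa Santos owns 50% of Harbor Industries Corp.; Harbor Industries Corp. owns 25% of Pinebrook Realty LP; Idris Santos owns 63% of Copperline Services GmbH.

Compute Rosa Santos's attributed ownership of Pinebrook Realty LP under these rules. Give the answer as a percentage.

By parent–child attribution (R3), Rosa Santos is treated as also owning Idris Santos's interest in Harbor Industries Corp, giving 50% + 50% = 100%.
By parent–child attribution (R3), Rosa Santos is treated as owning Idris Santos's 63% interest in Copperline Services GmbH.
Chain via Harbor Industries Corp. (R1): 100% × 25% = 25% of Pinebrook Realty LP.
Chain via Copperline Services GmbH (R1): 63% × 25% = 15.75% of Pinebrook Realty LP.
Aggregating (R2): 25% + 15.75% = 40.75%.

40.75%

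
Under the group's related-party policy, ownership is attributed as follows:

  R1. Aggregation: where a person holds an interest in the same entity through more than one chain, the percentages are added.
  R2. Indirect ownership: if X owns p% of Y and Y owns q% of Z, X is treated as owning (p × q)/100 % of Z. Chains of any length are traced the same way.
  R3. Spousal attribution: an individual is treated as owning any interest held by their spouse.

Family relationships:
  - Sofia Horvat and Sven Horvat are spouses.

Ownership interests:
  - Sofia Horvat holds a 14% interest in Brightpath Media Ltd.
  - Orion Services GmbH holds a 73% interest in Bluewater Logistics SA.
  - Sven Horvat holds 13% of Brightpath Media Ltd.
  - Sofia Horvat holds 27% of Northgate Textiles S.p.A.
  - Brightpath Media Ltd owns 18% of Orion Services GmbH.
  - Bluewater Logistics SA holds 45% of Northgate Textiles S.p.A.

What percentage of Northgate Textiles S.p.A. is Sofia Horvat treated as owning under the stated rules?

28.59651%

By spousal attribution (R3), Sofia Horvat is treated as also owning Sven Horvat's interest in Brightpath Media Ltd, giving 14% + 13% = 27%.
Chain via Brightpath Media Ltd → Orion Services GmbH → Bluewater Logistics SA (R2): 27% × 18% × 73% × 45% = 1.59651% of Northgate Textiles S.p.A.
Direct interest in Northgate Textiles S.p.A: 27%.
Aggregating (R1): 1.59651% + 27% = 28.59651%.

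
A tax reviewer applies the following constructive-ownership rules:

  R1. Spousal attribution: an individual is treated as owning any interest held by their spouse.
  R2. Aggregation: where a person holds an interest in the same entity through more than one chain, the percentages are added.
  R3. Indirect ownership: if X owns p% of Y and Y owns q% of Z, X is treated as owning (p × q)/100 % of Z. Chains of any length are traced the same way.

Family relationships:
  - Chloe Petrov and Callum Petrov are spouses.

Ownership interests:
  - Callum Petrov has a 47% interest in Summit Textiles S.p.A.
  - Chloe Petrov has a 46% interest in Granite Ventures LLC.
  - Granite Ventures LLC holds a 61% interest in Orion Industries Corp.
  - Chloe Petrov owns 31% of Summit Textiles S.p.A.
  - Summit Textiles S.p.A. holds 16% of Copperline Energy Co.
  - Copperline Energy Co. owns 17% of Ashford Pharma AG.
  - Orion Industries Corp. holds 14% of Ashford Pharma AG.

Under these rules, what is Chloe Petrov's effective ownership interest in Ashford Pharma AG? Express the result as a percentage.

6.05%

By spousal attribution (R1), Chloe Petrov is treated as also owning Callum Petrov's interest in Summit Textiles S.p.A, giving 31% + 47% = 78%.
Chain via Granite Ventures LLC → Orion Industries Corp. (R3): 46% × 61% × 14% = 3.9284% of Ashford Pharma AG.
Chain via Summit Textiles S.p.A. → Copperline Energy Co. (R3): 78% × 16% × 17% = 2.1216% of Ashford Pharma AG.
Aggregating (R2): 3.9284% + 2.1216% = 6.05%.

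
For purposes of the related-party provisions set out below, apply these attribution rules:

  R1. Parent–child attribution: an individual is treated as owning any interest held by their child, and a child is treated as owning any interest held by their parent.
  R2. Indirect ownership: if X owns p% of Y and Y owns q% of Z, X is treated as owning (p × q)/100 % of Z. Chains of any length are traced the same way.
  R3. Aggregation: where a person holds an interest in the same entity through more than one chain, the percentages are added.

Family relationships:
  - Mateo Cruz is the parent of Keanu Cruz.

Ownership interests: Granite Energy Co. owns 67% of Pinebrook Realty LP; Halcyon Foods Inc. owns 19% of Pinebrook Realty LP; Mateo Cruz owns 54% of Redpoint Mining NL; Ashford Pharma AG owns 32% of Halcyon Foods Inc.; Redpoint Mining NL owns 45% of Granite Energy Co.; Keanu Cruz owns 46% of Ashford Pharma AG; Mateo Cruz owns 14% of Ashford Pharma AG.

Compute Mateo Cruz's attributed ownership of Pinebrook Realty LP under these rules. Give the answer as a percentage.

19.929%

By parent–child attribution (R1), Mateo Cruz is treated as also owning Keanu Cruz's interest in Ashford Pharma AG, giving 14% + 46% = 60%.
Chain via Ashford Pharma AG → Halcyon Foods Inc. (R2): 60% × 32% × 19% = 3.648% of Pinebrook Realty LP.
Chain via Redpoint Mining NL → Granite Energy Co. (R2): 54% × 45% × 67% = 16.281% of Pinebrook Realty LP.
Aggregating (R3): 3.648% + 16.281% = 19.929%.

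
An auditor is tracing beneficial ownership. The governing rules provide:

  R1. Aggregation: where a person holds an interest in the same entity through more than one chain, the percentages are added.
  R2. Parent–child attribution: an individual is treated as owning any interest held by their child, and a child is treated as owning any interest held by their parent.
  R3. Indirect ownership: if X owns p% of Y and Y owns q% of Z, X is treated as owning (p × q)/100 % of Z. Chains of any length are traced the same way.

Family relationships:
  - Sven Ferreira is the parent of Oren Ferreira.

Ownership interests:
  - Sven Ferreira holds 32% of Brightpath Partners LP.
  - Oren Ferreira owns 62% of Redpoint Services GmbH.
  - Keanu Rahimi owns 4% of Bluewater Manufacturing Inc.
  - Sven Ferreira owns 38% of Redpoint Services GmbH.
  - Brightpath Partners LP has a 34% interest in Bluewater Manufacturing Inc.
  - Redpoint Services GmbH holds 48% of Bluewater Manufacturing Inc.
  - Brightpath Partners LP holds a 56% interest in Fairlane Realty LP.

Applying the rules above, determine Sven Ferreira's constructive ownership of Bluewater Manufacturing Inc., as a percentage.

By parent–child attribution (R2), Sven Ferreira is treated as also owning Oren Ferreira's interest in Redpoint Services GmbH, giving 38% + 62% = 100%.
Chain via Redpoint Services GmbH (R3): 100% × 48% = 48% of Bluewater Manufacturing Inc.
Chain via Brightpath Partners LP (R3): 32% × 34% = 10.88% of Bluewater Manufacturing Inc.
Aggregating (R1): 48% + 10.88% = 58.88%.

58.88%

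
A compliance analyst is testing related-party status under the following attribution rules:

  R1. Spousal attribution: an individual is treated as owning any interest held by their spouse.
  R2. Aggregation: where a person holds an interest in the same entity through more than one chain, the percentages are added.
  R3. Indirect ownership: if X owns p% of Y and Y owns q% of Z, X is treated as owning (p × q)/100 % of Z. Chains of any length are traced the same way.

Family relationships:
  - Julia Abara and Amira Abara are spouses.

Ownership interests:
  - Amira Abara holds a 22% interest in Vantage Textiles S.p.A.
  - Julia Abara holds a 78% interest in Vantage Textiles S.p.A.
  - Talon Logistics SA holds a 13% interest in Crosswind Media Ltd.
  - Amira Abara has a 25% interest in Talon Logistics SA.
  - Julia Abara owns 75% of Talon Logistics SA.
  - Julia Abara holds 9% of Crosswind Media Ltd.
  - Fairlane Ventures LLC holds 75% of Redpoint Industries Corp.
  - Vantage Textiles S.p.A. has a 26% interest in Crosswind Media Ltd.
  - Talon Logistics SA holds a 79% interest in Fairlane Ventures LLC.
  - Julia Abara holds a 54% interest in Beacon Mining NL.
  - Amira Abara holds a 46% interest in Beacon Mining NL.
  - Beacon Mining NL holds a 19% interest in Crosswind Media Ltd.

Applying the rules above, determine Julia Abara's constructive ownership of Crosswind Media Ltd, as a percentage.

By spousal attribution (R1), Julia Abara is treated as also owning Amira Abara's interest in Beacon Mining NL, giving 54% + 46% = 100%.
By spousal attribution (R1), Julia Abara is treated as also owning Amira Abara's interest in Talon Logistics SA, giving 75% + 25% = 100%.
By spousal attribution (R1), Julia Abara is treated as also owning Amira Abara's interest in Vantage Textiles S.p.A, giving 78% + 22% = 100%.
Chain via Beacon Mining NL (R3): 100% × 19% = 19% of Crosswind Media Ltd.
Chain via Talon Logistics SA (R3): 100% × 13% = 13% of Crosswind Media Ltd.
Chain via Vantage Textiles S.p.A. (R3): 100% × 26% = 26% of Crosswind Media Ltd.
Direct interest in Crosswind Media Ltd: 9%.
Aggregating (R2): 19% + 13% + 26% + 9% = 67%.

67%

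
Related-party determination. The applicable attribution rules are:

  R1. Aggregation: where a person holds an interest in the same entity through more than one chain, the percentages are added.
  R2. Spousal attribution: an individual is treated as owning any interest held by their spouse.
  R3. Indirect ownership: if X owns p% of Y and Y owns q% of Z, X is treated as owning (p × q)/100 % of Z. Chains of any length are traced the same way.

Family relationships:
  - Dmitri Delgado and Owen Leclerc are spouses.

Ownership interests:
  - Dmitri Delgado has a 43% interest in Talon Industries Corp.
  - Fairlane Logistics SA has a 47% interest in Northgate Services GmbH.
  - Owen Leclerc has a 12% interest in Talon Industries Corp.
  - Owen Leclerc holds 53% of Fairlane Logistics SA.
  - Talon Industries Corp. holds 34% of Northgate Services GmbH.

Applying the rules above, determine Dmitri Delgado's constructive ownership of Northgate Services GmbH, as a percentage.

43.61%

By spousal attribution (R2), Dmitri Delgado is treated as also owning Owen Leclerc's interest in Talon Industries Corp, giving 43% + 12% = 55%.
By spousal attribution (R2), Dmitri Delgado is treated as owning Owen Leclerc's 53% interest in Fairlane Logistics SA.
Chain via Talon Industries Corp. (R3): 55% × 34% = 18.7% of Northgate Services GmbH.
Chain via Fairlane Logistics SA (R3): 53% × 47% = 24.91% of Northgate Services GmbH.
Aggregating (R1): 18.7% + 24.91% = 43.61%.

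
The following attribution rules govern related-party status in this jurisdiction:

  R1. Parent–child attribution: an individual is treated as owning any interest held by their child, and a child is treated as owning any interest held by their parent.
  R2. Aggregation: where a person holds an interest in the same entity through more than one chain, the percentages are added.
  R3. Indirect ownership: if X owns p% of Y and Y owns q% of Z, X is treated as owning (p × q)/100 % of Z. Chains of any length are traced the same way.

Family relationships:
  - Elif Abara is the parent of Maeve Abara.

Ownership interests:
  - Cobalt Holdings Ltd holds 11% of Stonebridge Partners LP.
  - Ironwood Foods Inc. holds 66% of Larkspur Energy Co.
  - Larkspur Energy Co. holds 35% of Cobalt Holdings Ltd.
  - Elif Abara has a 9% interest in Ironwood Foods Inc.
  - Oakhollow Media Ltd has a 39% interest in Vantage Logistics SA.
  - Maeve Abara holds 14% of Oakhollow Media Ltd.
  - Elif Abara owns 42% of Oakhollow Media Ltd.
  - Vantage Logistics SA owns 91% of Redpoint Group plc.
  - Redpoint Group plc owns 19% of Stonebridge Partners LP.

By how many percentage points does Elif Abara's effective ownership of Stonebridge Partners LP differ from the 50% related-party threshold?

By parent–child attribution (R1), Elif Abara is treated as also owning Maeve Abara's interest in Oakhollow Media Ltd, giving 42% + 14% = 56%.
Chain via Oakhollow Media Ltd → Vantage Logistics SA → Redpoint Group plc (R3): 56% × 39% × 91% × 19% = 3.776136% of Stonebridge Partners LP.
Chain via Ironwood Foods Inc. → Larkspur Energy Co. → Cobalt Holdings Ltd (R3): 9% × 66% × 35% × 11% = 0.22869% of Stonebridge Partners LP.
Aggregating (R2): 3.776136% + 0.22869% = 4.004826%.
4.004826% falls short of the 50% threshold by 45.995174 percentage points.

45.995174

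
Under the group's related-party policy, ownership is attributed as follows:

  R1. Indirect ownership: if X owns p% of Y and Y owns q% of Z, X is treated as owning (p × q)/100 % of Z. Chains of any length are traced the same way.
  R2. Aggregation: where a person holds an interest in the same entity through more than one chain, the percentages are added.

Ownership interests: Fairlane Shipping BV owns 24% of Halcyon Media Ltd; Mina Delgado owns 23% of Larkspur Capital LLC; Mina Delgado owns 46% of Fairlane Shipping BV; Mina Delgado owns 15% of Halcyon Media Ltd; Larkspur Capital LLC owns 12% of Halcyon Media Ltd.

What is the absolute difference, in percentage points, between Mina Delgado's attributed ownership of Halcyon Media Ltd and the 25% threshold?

3.8

Chain via Fairlane Shipping BV (R1): 46% × 24% = 11.04% of Halcyon Media Ltd.
Chain via Larkspur Capital LLC (R1): 23% × 12% = 2.76% of Halcyon Media Ltd.
Direct interest in Halcyon Media Ltd: 15%.
Aggregating (R2): 11.04% + 2.76% + 15% = 28.8%.
28.8% exceeds the 25% threshold by 3.8 percentage points.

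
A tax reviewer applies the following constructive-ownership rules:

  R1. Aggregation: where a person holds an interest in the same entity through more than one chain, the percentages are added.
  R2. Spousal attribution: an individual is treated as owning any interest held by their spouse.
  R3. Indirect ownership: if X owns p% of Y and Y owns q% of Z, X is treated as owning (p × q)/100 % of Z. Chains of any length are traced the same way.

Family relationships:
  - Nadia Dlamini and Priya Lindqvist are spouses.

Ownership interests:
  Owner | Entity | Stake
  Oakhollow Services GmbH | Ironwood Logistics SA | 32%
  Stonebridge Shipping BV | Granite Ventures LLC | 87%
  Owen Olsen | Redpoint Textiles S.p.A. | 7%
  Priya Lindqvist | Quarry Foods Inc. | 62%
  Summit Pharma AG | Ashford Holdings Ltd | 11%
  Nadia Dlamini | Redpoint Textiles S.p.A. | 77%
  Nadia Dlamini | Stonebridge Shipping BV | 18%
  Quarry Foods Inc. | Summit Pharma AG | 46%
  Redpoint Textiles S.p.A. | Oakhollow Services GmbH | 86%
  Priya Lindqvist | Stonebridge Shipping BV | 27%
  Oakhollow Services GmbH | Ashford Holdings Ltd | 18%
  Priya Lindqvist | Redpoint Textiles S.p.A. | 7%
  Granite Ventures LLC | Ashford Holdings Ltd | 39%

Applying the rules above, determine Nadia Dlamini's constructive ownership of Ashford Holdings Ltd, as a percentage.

31.4089%

By spousal attribution (R2), Nadia Dlamini is treated as also owning Priya Lindqvist's interest in Stonebridge Shipping BV, giving 18% + 27% = 45%.
By spousal attribution (R2), Nadia Dlamini is treated as also owning Priya Lindqvist's interest in Redpoint Textiles S.p.A, giving 77% + 7% = 84%.
By spousal attribution (R2), Nadia Dlamini is treated as owning Priya Lindqvist's 62% interest in Quarry Foods Inc.
Chain via Stonebridge Shipping BV → Granite Ventures LLC (R3): 45% × 87% × 39% = 15.2685% of Ashford Holdings Ltd.
Chain via Redpoint Textiles S.p.A. → Oakhollow Services GmbH (R3): 84% × 86% × 18% = 13.0032% of Ashford Holdings Ltd.
Chain via Quarry Foods Inc. → Summit Pharma AG (R3): 62% × 46% × 11% = 3.1372% of Ashford Holdings Ltd.
Aggregating (R1): 15.2685% + 13.0032% + 3.1372% = 31.4089%.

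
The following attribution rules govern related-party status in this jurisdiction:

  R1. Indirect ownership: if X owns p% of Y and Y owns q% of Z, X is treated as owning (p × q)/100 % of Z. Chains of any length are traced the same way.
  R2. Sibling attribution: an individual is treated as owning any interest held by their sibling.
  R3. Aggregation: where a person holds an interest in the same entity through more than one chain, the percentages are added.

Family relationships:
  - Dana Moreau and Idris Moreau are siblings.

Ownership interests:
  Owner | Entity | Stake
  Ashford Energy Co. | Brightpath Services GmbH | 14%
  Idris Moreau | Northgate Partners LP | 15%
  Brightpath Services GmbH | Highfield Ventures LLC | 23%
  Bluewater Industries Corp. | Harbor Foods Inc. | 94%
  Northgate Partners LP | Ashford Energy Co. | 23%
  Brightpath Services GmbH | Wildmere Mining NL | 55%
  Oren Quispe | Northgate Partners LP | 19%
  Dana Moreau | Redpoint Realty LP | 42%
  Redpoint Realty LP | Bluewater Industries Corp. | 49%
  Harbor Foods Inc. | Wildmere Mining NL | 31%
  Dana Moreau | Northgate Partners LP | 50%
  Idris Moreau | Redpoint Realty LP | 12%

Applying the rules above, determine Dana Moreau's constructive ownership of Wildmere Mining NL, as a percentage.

By sibling attribution (R2), Dana Moreau is treated as also owning Idris Moreau's interest in Redpoint Realty LP, giving 42% + 12% = 54%.
By sibling attribution (R2), Dana Moreau is treated as also owning Idris Moreau's interest in Northgate Partners LP, giving 50% + 15% = 65%.
Chain via Redpoint Realty LP → Bluewater Industries Corp. → Harbor Foods Inc. (R1): 54% × 49% × 94% × 31% = 7.710444% of Wildmere Mining NL.
Chain via Northgate Partners LP → Ashford Energy Co. → Brightpath Services GmbH (R1): 65% × 23% × 14% × 55% = 1.15115% of Wildmere Mining NL.
Aggregating (R3): 7.710444% + 1.15115% = 8.861594%.

8.861594%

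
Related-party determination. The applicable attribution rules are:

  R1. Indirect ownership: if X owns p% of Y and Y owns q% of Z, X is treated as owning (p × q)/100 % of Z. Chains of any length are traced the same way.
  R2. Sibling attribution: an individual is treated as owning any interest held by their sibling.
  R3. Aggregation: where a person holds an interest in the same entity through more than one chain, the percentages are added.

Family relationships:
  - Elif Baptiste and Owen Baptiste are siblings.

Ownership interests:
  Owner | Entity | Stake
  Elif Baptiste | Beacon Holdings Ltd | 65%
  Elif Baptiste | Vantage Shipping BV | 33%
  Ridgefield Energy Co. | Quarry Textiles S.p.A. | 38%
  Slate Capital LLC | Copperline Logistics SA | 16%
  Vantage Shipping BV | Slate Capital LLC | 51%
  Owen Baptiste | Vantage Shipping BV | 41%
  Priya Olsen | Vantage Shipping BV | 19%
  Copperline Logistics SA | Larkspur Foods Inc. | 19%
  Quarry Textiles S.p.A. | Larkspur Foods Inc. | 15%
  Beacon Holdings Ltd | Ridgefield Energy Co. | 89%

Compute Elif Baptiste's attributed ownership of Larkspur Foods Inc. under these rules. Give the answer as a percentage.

4.444746%

By sibling attribution (R2), Elif Baptiste is treated as also owning Owen Baptiste's interest in Vantage Shipping BV, giving 33% + 41% = 74%.
Chain via Beacon Holdings Ltd → Ridgefield Energy Co. → Quarry Textiles S.p.A. (R1): 65% × 89% × 38% × 15% = 3.29745% of Larkspur Foods Inc.
Chain via Vantage Shipping BV → Slate Capital LLC → Copperline Logistics SA (R1): 74% × 51% × 16% × 19% = 1.147296% of Larkspur Foods Inc.
Aggregating (R3): 3.29745% + 1.147296% = 4.444746%.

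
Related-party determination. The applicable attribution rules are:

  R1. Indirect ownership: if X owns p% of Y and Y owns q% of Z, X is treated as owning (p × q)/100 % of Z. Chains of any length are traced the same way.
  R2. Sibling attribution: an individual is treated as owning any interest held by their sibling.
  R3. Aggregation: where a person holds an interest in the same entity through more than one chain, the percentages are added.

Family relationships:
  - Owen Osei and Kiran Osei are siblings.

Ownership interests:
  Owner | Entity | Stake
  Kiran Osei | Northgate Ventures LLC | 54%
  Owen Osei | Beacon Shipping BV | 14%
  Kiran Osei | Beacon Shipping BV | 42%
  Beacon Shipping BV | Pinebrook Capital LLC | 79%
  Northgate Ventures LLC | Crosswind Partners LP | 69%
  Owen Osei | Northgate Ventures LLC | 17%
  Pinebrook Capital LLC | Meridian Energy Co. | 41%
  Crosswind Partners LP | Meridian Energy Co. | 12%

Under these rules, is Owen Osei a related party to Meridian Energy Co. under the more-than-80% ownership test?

By sibling attribution (R2), Owen Osei is treated as also owning Kiran Osei's interest in Northgate Ventures LLC, giving 17% + 54% = 71%.
By sibling attribution (R2), Owen Osei is treated as also owning Kiran Osei's interest in Beacon Shipping BV, giving 14% + 42% = 56%.
Chain via Northgate Ventures LLC → Crosswind Partners LP (R1): 71% × 69% × 12% = 5.8788% of Meridian Energy Co.
Chain via Beacon Shipping BV → Pinebrook Capital LLC (R1): 56% × 79% × 41% = 18.1384% of Meridian Energy Co.
Aggregating (R3): 5.8788% + 18.1384% = 24.0172%.
24.0172% does not exceed the 80% threshold, so Owen is not a related party to Meridian Energy Co.

No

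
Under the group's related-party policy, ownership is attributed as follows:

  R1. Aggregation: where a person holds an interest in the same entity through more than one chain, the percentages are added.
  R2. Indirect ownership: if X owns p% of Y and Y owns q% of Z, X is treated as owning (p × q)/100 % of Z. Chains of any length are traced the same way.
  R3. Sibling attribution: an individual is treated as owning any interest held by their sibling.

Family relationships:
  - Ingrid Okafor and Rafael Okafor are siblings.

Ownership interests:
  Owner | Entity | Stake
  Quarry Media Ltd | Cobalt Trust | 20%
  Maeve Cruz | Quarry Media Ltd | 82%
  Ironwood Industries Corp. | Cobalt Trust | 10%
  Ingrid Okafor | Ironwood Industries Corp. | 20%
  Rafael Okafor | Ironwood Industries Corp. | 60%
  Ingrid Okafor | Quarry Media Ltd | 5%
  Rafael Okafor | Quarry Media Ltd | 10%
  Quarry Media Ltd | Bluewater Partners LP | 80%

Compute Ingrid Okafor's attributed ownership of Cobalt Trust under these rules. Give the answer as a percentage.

11%

By sibling attribution (R3), Ingrid Okafor is treated as also owning Rafael Okafor's interest in Quarry Media Ltd, giving 5% + 10% = 15%.
By sibling attribution (R3), Ingrid Okafor is treated as also owning Rafael Okafor's interest in Ironwood Industries Corp, giving 20% + 60% = 80%.
Chain via Quarry Media Ltd (R2): 15% × 20% = 3% of Cobalt Trust.
Chain via Ironwood Industries Corp. (R2): 80% × 10% = 8% of Cobalt Trust.
Aggregating (R1): 3% + 8% = 11%.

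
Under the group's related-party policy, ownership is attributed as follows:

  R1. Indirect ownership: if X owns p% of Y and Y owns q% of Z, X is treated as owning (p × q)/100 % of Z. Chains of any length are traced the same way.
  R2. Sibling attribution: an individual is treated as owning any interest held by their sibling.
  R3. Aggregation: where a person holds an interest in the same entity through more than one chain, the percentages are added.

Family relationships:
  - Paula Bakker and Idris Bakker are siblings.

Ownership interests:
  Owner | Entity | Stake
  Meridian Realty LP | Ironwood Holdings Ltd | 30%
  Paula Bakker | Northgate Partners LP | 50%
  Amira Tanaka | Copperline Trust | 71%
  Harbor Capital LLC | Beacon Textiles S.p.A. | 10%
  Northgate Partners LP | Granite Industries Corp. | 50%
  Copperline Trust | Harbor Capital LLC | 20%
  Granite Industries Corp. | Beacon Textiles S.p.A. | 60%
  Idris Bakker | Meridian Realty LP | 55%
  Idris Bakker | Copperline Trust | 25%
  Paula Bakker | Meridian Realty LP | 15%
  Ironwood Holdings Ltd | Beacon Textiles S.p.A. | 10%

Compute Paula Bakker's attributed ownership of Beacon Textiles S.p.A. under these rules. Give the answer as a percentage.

By sibling attribution (R2), Paula Bakker is treated as also owning Idris Bakker's interest in Meridian Realty LP, giving 15% + 55% = 70%.
By sibling attribution (R2), Paula Bakker is treated as owning Idris Bakker's 25% interest in Copperline Trust.
Chain via Meridian Realty LP → Ironwood Holdings Ltd (R1): 70% × 30% × 10% = 2.1% of Beacon Textiles S.p.A.
Chain via Northgate Partners LP → Granite Industries Corp. (R1): 50% × 50% × 60% = 15% of Beacon Textiles S.p.A.
Chain via Copperline Trust → Harbor Capital LLC (R1): 25% × 20% × 10% = 0.5% of Beacon Textiles S.p.A.
Aggregating (R3): 2.1% + 15% + 0.5% = 17.6%.

17.6%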